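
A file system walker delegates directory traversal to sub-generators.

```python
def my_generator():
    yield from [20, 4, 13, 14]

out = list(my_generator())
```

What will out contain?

Step 1: yield from delegates to the iterable, yielding each element.
Step 2: Collected values: [20, 4, 13, 14].
Therefore out = [20, 4, 13, 14].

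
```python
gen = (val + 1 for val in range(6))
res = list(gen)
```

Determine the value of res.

Step 1: For each val in range(6), compute val+1:
  val=0: 0+1 = 1
  val=1: 1+1 = 2
  val=2: 2+1 = 3
  val=3: 3+1 = 4
  val=4: 4+1 = 5
  val=5: 5+1 = 6
Therefore res = [1, 2, 3, 4, 5, 6].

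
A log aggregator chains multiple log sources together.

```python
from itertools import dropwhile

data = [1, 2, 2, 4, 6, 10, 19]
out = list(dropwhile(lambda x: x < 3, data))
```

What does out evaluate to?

Step 1: dropwhile drops elements while < 3:
  1 < 3: dropped
  2 < 3: dropped
  2 < 3: dropped
  4: kept (dropping stopped)
Step 2: Remaining elements kept regardless of condition.
Therefore out = [4, 6, 10, 19].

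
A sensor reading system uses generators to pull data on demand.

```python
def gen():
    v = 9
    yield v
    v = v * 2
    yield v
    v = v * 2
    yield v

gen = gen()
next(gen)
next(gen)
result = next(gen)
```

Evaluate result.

Step 1: Trace through generator execution:
  Yield 1: v starts at 9, yield 9
  Yield 2: v = 9 * 2 = 18, yield 18
  Yield 3: v = 18 * 2 = 36, yield 36
Step 2: First next() gets 9, second next() gets the second value, third next() yields 36.
Therefore result = 36.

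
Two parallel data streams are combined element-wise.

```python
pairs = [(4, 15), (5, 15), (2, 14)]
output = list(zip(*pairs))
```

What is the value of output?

Step 1: zip(*pairs) transposes: unzips [(4, 15), (5, 15), (2, 14)] into separate sequences.
Step 2: First elements: (4, 5, 2), second elements: (15, 15, 14).
Therefore output = [(4, 5, 2), (15, 15, 14)].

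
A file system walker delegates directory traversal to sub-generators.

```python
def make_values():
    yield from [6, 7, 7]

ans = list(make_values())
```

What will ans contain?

Step 1: yield from delegates to the iterable, yielding each element.
Step 2: Collected values: [6, 7, 7].
Therefore ans = [6, 7, 7].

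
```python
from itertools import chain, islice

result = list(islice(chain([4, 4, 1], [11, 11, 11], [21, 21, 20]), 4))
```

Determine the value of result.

Step 1: chain([4, 4, 1], [11, 11, 11], [21, 21, 20]) = [4, 4, 1, 11, 11, 11, 21, 21, 20].
Step 2: islice takes first 4 elements: [4, 4, 1, 11].
Therefore result = [4, 4, 1, 11].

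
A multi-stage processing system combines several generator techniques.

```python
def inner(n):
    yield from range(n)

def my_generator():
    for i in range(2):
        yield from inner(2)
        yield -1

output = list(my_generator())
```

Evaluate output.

Step 1: For each i in range(2):
  i=0: yield from inner(2) -> [0, 1], then yield -1
  i=1: yield from inner(2) -> [0, 1], then yield -1
Therefore output = [0, 1, -1, 0, 1, -1].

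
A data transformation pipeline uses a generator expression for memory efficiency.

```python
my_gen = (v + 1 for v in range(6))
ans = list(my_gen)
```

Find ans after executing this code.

Step 1: For each v in range(6), compute v+1:
  v=0: 0+1 = 1
  v=1: 1+1 = 2
  v=2: 2+1 = 3
  v=3: 3+1 = 4
  v=4: 4+1 = 5
  v=5: 5+1 = 6
Therefore ans = [1, 2, 3, 4, 5, 6].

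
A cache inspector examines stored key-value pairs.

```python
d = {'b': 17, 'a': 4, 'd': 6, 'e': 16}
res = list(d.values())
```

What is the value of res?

Step 1: d.values() returns the dictionary values in insertion order.
Therefore res = [17, 4, 6, 16].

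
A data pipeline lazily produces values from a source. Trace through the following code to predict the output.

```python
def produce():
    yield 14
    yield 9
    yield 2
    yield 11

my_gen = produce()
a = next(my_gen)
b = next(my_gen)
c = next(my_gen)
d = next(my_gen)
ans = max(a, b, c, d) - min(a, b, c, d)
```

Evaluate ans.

Step 1: Create generator and consume all values:
  a = next(my_gen) = 14
  b = next(my_gen) = 9
  c = next(my_gen) = 2
  d = next(my_gen) = 11
Step 2: max = 14, min = 2, ans = 14 - 2 = 12.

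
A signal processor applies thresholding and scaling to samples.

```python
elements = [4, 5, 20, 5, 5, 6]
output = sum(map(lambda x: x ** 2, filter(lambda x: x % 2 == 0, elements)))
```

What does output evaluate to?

Step 1: Filter even numbers from [4, 5, 20, 5, 5, 6]: [4, 20, 6]
Step 2: Square each: [16, 400, 36]
Step 3: Sum = 452.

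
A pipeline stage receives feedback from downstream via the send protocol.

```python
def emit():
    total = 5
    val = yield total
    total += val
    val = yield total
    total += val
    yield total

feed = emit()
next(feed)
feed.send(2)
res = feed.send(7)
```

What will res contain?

Step 1: next() -> yield total=5.
Step 2: send(2) -> val=2, total = 5+2 = 7, yield 7.
Step 3: send(7) -> val=7, total = 7+7 = 14, yield 14.
Therefore res = 14.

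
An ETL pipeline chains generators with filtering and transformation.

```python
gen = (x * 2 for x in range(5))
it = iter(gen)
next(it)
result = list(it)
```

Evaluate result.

Step 1: Generator produces [0, 2, 4, 6, 8].
Step 2: next(it) consumes first element (0).
Step 3: list(it) collects remaining: [2, 4, 6, 8].
Therefore result = [2, 4, 6, 8].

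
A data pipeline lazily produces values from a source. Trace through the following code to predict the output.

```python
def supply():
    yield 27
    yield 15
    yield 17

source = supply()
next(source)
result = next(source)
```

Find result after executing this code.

Step 1: supply() creates a generator.
Step 2: next(source) yields 27 (consumed and discarded).
Step 3: next(source) yields 15, assigned to result.
Therefore result = 15.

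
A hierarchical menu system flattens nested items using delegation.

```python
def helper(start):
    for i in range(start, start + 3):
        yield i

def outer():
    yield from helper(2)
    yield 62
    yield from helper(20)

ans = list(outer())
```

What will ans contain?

Step 1: outer() delegates to helper(2):
  yield 2
  yield 3
  yield 4
Step 2: yield 62
Step 3: Delegates to helper(20):
  yield 20
  yield 21
  yield 22
Therefore ans = [2, 3, 4, 62, 20, 21, 22].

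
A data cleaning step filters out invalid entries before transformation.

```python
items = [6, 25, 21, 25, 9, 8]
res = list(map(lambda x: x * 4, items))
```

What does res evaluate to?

Step 1: Apply lambda x: x * 4 to each element:
  6 -> 24
  25 -> 100
  21 -> 84
  25 -> 100
  9 -> 36
  8 -> 32
Therefore res = [24, 100, 84, 100, 36, 32].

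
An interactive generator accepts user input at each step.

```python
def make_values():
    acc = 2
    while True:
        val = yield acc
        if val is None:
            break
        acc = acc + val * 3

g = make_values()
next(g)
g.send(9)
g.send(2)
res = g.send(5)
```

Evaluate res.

Step 1: next() -> yield acc=2.
Step 2: send(9) -> val=9, acc = 2 + 9*3 = 29, yield 29.
Step 3: send(2) -> val=2, acc = 29 + 2*3 = 35, yield 35.
Step 4: send(5) -> val=5, acc = 35 + 5*3 = 50, yield 50.
Therefore res = 50.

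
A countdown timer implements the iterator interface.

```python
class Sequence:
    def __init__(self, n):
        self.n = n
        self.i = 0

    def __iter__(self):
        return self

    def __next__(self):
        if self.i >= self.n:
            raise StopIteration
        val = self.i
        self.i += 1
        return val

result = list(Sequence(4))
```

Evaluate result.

Step 1: Sequence(4) creates an iterator counting 0 to 3.
Step 2: list() consumes all values: [0, 1, 2, 3].
Therefore result = [0, 1, 2, 3].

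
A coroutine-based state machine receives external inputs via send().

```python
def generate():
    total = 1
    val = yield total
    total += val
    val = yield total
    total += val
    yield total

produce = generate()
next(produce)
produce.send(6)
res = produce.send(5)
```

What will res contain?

Step 1: next() -> yield total=1.
Step 2: send(6) -> val=6, total = 1+6 = 7, yield 7.
Step 3: send(5) -> val=5, total = 7+5 = 12, yield 12.
Therefore res = 12.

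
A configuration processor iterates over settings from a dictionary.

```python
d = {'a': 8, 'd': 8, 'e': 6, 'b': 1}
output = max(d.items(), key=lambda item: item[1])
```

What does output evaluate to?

Step 1: Find item with maximum value:
  ('a', 8)
  ('d', 8)
  ('e', 6)
  ('b', 1)
Step 2: Maximum value is 8 at key 'a'.
Therefore output = ('a', 8).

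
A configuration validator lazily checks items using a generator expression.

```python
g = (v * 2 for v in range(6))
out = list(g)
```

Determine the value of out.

Step 1: For each v in range(6), compute v*2:
  v=0: 0*2 = 0
  v=1: 1*2 = 2
  v=2: 2*2 = 4
  v=3: 3*2 = 6
  v=4: 4*2 = 8
  v=5: 5*2 = 10
Therefore out = [0, 2, 4, 6, 8, 10].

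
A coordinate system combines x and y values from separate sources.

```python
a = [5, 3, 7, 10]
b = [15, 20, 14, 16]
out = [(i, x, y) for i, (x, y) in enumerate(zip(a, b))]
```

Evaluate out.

Step 1: enumerate(zip(a, b)) gives index with paired elements:
  i=0: (5, 15)
  i=1: (3, 20)
  i=2: (7, 14)
  i=3: (10, 16)
Therefore out = [(0, 5, 15), (1, 3, 20), (2, 7, 14), (3, 10, 16)].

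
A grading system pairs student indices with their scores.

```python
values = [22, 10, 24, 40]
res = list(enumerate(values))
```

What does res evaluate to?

Step 1: enumerate pairs each element with its index:
  (0, 22)
  (1, 10)
  (2, 24)
  (3, 40)
Therefore res = [(0, 22), (1, 10), (2, 24), (3, 40)].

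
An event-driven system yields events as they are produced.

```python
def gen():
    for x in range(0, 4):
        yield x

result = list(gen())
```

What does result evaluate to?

Step 1: The generator yields each value from range(0, 4).
Step 2: list() consumes all yields: [0, 1, 2, 3].
Therefore result = [0, 1, 2, 3].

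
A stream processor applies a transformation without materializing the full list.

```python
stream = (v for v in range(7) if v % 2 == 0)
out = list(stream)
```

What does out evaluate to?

Step 1: Filter range(7) keeping only even values:
  v=0: even, included
  v=1: odd, excluded
  v=2: even, included
  v=3: odd, excluded
  v=4: even, included
  v=5: odd, excluded
  v=6: even, included
Therefore out = [0, 2, 4, 6].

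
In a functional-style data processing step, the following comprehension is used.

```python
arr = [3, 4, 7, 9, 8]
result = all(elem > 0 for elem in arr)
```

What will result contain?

Step 1: Check elem > 0 for each element in [3, 4, 7, 9, 8]:
  3 > 0: True
  4 > 0: True
  7 > 0: True
  9 > 0: True
  8 > 0: True
Step 2: all() returns True.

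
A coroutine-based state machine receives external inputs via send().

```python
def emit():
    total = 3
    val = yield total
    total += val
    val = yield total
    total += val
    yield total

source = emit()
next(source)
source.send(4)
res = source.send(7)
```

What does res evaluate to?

Step 1: next() -> yield total=3.
Step 2: send(4) -> val=4, total = 3+4 = 7, yield 7.
Step 3: send(7) -> val=7, total = 7+7 = 14, yield 14.
Therefore res = 14.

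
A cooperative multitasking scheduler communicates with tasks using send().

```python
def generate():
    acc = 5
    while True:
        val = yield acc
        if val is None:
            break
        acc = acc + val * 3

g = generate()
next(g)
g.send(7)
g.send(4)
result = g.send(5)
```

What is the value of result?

Step 1: next() -> yield acc=5.
Step 2: send(7) -> val=7, acc = 5 + 7*3 = 26, yield 26.
Step 3: send(4) -> val=4, acc = 26 + 4*3 = 38, yield 38.
Step 4: send(5) -> val=5, acc = 38 + 5*3 = 53, yield 53.
Therefore result = 53.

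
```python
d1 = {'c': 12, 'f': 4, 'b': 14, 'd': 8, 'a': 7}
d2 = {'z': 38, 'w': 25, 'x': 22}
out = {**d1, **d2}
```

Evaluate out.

Step 1: Merge d1 and d2 (d2 values override on key conflicts).
Step 2: d1 has keys ['c', 'f', 'b', 'd', 'a'], d2 has keys ['z', 'w', 'x'].
Therefore out = {'c': 12, 'f': 4, 'b': 14, 'd': 8, 'a': 7, 'z': 38, 'w': 25, 'x': 22}.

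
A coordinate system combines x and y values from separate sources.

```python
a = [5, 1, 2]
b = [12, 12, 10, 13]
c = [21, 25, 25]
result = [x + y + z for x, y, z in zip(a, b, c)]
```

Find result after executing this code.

Step 1: zip three lists (truncates to shortest, len=3):
  5 + 12 + 21 = 38
  1 + 12 + 25 = 38
  2 + 10 + 25 = 37
Therefore result = [38, 38, 37].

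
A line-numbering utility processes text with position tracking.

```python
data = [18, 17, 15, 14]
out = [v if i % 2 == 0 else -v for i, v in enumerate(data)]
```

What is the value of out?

Step 1: For each (i, v), keep v if i is even, negate if odd:
  i=0 (even): keep 18
  i=1 (odd): negate to -17
  i=2 (even): keep 15
  i=3 (odd): negate to -14
Therefore out = [18, -17, 15, -14].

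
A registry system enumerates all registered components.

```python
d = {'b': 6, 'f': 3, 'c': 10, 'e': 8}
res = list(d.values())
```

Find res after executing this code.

Step 1: d.values() returns the dictionary values in insertion order.
Therefore res = [6, 3, 10, 8].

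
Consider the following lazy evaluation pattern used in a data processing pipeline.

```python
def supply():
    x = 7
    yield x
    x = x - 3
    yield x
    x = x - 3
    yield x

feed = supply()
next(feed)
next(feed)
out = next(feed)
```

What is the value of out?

Step 1: Trace through generator execution:
  Yield 1: x starts at 7, yield 7
  Yield 2: x = 7 - 3 = 4, yield 4
  Yield 3: x = 4 - 3 = 1, yield 1
Step 2: First next() gets 7, second next() gets the second value, third next() yields 1.
Therefore out = 1.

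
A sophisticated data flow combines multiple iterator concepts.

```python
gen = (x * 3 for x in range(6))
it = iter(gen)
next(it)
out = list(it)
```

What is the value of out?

Step 1: Generator produces [0, 3, 6, 9, 12, 15].
Step 2: next(it) consumes first element (0).
Step 3: list(it) collects remaining: [3, 6, 9, 12, 15].
Therefore out = [3, 6, 9, 12, 15].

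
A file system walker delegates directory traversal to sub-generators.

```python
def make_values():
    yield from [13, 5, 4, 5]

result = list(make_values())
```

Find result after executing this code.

Step 1: yield from delegates to the iterable, yielding each element.
Step 2: Collected values: [13, 5, 4, 5].
Therefore result = [13, 5, 4, 5].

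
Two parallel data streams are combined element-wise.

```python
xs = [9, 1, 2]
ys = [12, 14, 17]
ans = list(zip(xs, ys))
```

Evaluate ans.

Step 1: zip pairs elements at same index:
  Index 0: (9, 12)
  Index 1: (1, 14)
  Index 2: (2, 17)
Therefore ans = [(9, 12), (1, 14), (2, 17)].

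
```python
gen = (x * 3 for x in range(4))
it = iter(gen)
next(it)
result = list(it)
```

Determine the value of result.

Step 1: Generator produces [0, 3, 6, 9].
Step 2: next(it) consumes first element (0).
Step 3: list(it) collects remaining: [3, 6, 9].
Therefore result = [3, 6, 9].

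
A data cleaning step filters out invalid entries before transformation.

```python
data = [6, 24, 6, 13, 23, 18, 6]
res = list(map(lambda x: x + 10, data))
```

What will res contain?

Step 1: Apply lambda x: x + 10 to each element:
  6 -> 16
  24 -> 34
  6 -> 16
  13 -> 23
  23 -> 33
  18 -> 28
  6 -> 16
Therefore res = [16, 34, 16, 23, 33, 28, 16].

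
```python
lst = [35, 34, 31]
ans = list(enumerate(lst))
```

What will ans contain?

Step 1: enumerate pairs each element with its index:
  (0, 35)
  (1, 34)
  (2, 31)
Therefore ans = [(0, 35), (1, 34), (2, 31)].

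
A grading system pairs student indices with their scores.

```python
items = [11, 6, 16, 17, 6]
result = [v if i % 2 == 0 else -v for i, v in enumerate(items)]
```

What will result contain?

Step 1: For each (i, v), keep v if i is even, negate if odd:
  i=0 (even): keep 11
  i=1 (odd): negate to -6
  i=2 (even): keep 16
  i=3 (odd): negate to -17
  i=4 (even): keep 6
Therefore result = [11, -6, 16, -17, 6].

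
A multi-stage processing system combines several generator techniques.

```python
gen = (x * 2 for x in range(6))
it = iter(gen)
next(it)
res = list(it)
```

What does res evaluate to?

Step 1: Generator produces [0, 2, 4, 6, 8, 10].
Step 2: next(it) consumes first element (0).
Step 3: list(it) collects remaining: [2, 4, 6, 8, 10].
Therefore res = [2, 4, 6, 8, 10].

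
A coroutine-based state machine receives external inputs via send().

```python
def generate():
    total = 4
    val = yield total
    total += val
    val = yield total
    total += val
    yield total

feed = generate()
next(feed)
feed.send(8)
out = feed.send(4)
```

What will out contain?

Step 1: next() -> yield total=4.
Step 2: send(8) -> val=8, total = 4+8 = 12, yield 12.
Step 3: send(4) -> val=4, total = 12+4 = 16, yield 16.
Therefore out = 16.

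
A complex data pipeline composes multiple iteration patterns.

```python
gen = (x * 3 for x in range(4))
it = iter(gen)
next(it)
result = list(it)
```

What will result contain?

Step 1: Generator produces [0, 3, 6, 9].
Step 2: next(it) consumes first element (0).
Step 3: list(it) collects remaining: [3, 6, 9].
Therefore result = [3, 6, 9].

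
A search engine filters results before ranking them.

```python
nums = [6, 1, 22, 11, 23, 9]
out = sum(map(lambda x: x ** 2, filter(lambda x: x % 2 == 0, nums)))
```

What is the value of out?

Step 1: Filter even numbers from [6, 1, 22, 11, 23, 9]: [6, 22]
Step 2: Square each: [36, 484]
Step 3: Sum = 520.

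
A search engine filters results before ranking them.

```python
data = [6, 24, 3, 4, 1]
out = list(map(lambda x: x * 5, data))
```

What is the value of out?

Step 1: Apply lambda x: x * 5 to each element:
  6 -> 30
  24 -> 120
  3 -> 15
  4 -> 20
  1 -> 5
Therefore out = [30, 120, 15, 20, 5].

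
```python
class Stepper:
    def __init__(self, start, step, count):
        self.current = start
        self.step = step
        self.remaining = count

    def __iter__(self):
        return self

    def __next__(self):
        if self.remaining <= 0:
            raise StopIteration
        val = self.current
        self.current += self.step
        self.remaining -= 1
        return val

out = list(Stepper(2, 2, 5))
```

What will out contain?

Step 1: Stepper starts at 2, increments by 2, for 5 steps:
  Yield 2, then current += 2
  Yield 4, then current += 2
  Yield 6, then current += 2
  Yield 8, then current += 2
  Yield 10, then current += 2
Therefore out = [2, 4, 6, 8, 10].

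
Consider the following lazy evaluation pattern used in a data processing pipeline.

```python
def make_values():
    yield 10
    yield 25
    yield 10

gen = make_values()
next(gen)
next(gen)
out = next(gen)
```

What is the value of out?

Step 1: make_values() creates a generator.
Step 2: next(gen) yields 10 (consumed and discarded).
Step 3: next(gen) yields 25 (consumed and discarded).
Step 4: next(gen) yields 10, assigned to out.
Therefore out = 10.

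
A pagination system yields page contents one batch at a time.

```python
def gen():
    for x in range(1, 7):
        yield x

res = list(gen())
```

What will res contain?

Step 1: The generator yields each value from range(1, 7).
Step 2: list() consumes all yields: [1, 2, 3, 4, 5, 6].
Therefore res = [1, 2, 3, 4, 5, 6].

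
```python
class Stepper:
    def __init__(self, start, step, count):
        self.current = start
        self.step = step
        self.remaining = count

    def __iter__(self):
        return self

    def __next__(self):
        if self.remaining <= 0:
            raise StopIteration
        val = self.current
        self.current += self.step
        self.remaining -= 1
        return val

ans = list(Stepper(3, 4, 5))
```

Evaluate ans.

Step 1: Stepper starts at 3, increments by 4, for 5 steps:
  Yield 3, then current += 4
  Yield 7, then current += 4
  Yield 11, then current += 4
  Yield 15, then current += 4
  Yield 19, then current += 4
Therefore ans = [3, 7, 11, 15, 19].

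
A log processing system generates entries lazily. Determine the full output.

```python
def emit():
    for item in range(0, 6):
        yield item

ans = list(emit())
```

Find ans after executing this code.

Step 1: The generator yields each value from range(0, 6).
Step 2: list() consumes all yields: [0, 1, 2, 3, 4, 5].
Therefore ans = [0, 1, 2, 3, 4, 5].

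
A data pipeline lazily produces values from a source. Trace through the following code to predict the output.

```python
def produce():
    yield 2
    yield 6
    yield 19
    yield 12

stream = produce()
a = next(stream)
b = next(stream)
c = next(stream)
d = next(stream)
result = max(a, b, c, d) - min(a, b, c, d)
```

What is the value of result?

Step 1: Create generator and consume all values:
  a = next(stream) = 2
  b = next(stream) = 6
  c = next(stream) = 19
  d = next(stream) = 12
Step 2: max = 19, min = 2, result = 19 - 2 = 17.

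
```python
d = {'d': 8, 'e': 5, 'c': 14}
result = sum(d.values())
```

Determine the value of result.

Step 1: d.values() = [8, 5, 14].
Step 2: sum = 27.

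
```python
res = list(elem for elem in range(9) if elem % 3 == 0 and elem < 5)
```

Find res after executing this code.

Step 1: Filter range(9) where elem % 3 == 0 and elem < 5:
  elem=0: both conditions met, included
  elem=1: excluded (1 % 3 != 0)
  elem=2: excluded (2 % 3 != 0)
  elem=3: both conditions met, included
  elem=4: excluded (4 % 3 != 0)
  elem=5: excluded (5 % 3 != 0, 5 >= 5)
  elem=6: excluded (6 >= 5)
  elem=7: excluded (7 % 3 != 0, 7 >= 5)
  elem=8: excluded (8 % 3 != 0, 8 >= 5)
Therefore res = [0, 3].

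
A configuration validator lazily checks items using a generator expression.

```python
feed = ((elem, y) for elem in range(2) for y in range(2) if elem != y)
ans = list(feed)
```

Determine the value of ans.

Step 1: Nested generator over range(2) x range(2) where elem != y:
  (0, 0): excluded (elem == y)
  (0, 1): included
  (1, 0): included
  (1, 1): excluded (elem == y)
Therefore ans = [(0, 1), (1, 0)].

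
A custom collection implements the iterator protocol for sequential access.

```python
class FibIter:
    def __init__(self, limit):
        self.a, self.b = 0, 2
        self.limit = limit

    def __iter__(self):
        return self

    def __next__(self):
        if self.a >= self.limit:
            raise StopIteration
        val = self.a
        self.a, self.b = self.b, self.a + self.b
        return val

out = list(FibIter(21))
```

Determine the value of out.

Step 1: Fibonacci-like sequence (a=0, b=2) until >= 21:
  Yield 0, then a,b = 2,2
  Yield 2, then a,b = 2,4
  Yield 2, then a,b = 4,6
  Yield 4, then a,b = 6,10
  Yield 6, then a,b = 10,16
  Yield 10, then a,b = 16,26
  Yield 16, then a,b = 26,42
Step 2: 26 >= 21, stop.
Therefore out = [0, 2, 2, 4, 6, 10, 16].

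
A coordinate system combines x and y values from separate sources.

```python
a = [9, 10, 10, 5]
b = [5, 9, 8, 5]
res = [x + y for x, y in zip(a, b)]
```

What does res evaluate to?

Step 1: Add corresponding elements:
  9 + 5 = 14
  10 + 9 = 19
  10 + 8 = 18
  5 + 5 = 10
Therefore res = [14, 19, 18, 10].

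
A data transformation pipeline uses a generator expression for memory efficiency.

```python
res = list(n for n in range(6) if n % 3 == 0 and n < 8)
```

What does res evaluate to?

Step 1: Filter range(6) where n % 3 == 0 and n < 8:
  n=0: both conditions met, included
  n=1: excluded (1 % 3 != 0)
  n=2: excluded (2 % 3 != 0)
  n=3: both conditions met, included
  n=4: excluded (4 % 3 != 0)
  n=5: excluded (5 % 3 != 0)
Therefore res = [0, 3].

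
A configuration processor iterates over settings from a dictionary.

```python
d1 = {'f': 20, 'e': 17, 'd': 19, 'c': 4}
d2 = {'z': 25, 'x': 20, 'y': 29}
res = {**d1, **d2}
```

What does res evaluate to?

Step 1: Merge d1 and d2 (d2 values override on key conflicts).
Step 2: d1 has keys ['f', 'e', 'd', 'c'], d2 has keys ['z', 'x', 'y'].
Therefore res = {'f': 20, 'e': 17, 'd': 19, 'c': 4, 'z': 25, 'x': 20, 'y': 29}.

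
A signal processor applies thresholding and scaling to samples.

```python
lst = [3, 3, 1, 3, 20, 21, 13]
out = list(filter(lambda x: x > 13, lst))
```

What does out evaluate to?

Step 1: Filter elements > 13:
  3: removed
  3: removed
  1: removed
  3: removed
  20: kept
  21: kept
  13: removed
Therefore out = [20, 21].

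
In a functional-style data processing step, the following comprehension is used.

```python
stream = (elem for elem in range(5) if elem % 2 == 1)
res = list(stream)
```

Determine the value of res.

Step 1: Filter range(5) keeping only odd values:
  elem=0: even, excluded
  elem=1: odd, included
  elem=2: even, excluded
  elem=3: odd, included
  elem=4: even, excluded
Therefore res = [1, 3].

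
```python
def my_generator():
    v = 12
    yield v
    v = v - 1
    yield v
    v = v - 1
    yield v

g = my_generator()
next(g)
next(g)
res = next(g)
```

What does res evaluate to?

Step 1: Trace through generator execution:
  Yield 1: v starts at 12, yield 12
  Yield 2: v = 12 - 1 = 11, yield 11
  Yield 3: v = 11 - 1 = 10, yield 10
Step 2: First next() gets 12, second next() gets the second value, third next() yields 10.
Therefore res = 10.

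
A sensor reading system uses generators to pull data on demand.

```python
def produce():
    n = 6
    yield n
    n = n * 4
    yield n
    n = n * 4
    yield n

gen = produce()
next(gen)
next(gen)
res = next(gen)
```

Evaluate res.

Step 1: Trace through generator execution:
  Yield 1: n starts at 6, yield 6
  Yield 2: n = 6 * 4 = 24, yield 24
  Yield 3: n = 24 * 4 = 96, yield 96
Step 2: First next() gets 6, second next() gets the second value, third next() yields 96.
Therefore res = 96.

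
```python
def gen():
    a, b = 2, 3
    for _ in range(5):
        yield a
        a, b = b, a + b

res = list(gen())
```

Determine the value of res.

Step 1: Fibonacci-like sequence starting with a=2, b=3:
  Iteration 1: yield a=2, then a,b = 3,5
  Iteration 2: yield a=3, then a,b = 5,8
  Iteration 3: yield a=5, then a,b = 8,13
  Iteration 4: yield a=8, then a,b = 13,21
  Iteration 5: yield a=13, then a,b = 21,34
Therefore res = [2, 3, 5, 8, 13].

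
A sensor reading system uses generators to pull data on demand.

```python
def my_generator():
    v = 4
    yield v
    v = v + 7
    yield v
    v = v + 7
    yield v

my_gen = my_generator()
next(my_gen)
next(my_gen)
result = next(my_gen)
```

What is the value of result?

Step 1: Trace through generator execution:
  Yield 1: v starts at 4, yield 4
  Yield 2: v = 4 + 7 = 11, yield 11
  Yield 3: v = 11 + 7 = 18, yield 18
Step 2: First next() gets 4, second next() gets the second value, third next() yields 18.
Therefore result = 18.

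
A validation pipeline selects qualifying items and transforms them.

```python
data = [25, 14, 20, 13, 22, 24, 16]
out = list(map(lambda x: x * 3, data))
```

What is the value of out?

Step 1: Apply lambda x: x * 3 to each element:
  25 -> 75
  14 -> 42
  20 -> 60
  13 -> 39
  22 -> 66
  24 -> 72
  16 -> 48
Therefore out = [75, 42, 60, 39, 66, 72, 48].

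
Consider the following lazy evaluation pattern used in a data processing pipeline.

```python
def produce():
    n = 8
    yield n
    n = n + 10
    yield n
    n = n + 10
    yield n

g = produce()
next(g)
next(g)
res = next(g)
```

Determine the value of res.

Step 1: Trace through generator execution:
  Yield 1: n starts at 8, yield 8
  Yield 2: n = 8 + 10 = 18, yield 18
  Yield 3: n = 18 + 10 = 28, yield 28
Step 2: First next() gets 8, second next() gets the second value, third next() yields 28.
Therefore res = 28.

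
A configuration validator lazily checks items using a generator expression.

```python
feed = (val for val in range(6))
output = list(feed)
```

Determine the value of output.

Step 1: Generator expression iterates range(6): [0, 1, 2, 3, 4, 5].
Step 2: list() collects all values.
Therefore output = [0, 1, 2, 3, 4, 5].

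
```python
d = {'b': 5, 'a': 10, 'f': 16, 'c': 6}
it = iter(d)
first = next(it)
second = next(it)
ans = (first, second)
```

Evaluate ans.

Step 1: iter(d) iterates over keys: ['b', 'a', 'f', 'c'].
Step 2: first = next(it) = 'b', second = next(it) = 'a'.
Therefore ans = ('b', 'a').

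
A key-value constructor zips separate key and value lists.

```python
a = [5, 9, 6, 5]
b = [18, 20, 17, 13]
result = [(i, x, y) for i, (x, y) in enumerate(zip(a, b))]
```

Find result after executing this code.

Step 1: enumerate(zip(a, b)) gives index with paired elements:
  i=0: (5, 18)
  i=1: (9, 20)
  i=2: (6, 17)
  i=3: (5, 13)
Therefore result = [(0, 5, 18), (1, 9, 20), (2, 6, 17), (3, 5, 13)].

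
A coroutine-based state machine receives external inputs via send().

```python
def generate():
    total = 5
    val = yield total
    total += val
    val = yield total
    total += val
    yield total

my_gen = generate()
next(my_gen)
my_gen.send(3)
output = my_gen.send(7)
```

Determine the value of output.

Step 1: next() -> yield total=5.
Step 2: send(3) -> val=3, total = 5+3 = 8, yield 8.
Step 3: send(7) -> val=7, total = 8+7 = 15, yield 15.
Therefore output = 15.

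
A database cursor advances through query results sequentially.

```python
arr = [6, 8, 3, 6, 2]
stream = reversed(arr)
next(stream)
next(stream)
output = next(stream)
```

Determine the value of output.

Step 1: reversed([6, 8, 3, 6, 2]) gives iterator: [2, 6, 3, 8, 6].
Step 2: First next() = 2, second next() = 6.
Step 3: Third next() = 3.
Therefore output = 3.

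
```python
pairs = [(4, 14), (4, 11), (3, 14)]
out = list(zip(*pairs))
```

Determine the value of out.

Step 1: zip(*pairs) transposes: unzips [(4, 14), (4, 11), (3, 14)] into separate sequences.
Step 2: First elements: (4, 4, 3), second elements: (14, 11, 14).
Therefore out = [(4, 4, 3), (14, 11, 14)].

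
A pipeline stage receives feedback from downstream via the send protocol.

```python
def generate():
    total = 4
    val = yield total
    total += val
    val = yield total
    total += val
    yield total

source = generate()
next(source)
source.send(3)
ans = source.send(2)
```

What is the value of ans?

Step 1: next() -> yield total=4.
Step 2: send(3) -> val=3, total = 4+3 = 7, yield 7.
Step 3: send(2) -> val=2, total = 7+2 = 9, yield 9.
Therefore ans = 9.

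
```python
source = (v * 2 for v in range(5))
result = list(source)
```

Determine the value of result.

Step 1: For each v in range(5), compute v*2:
  v=0: 0*2 = 0
  v=1: 1*2 = 2
  v=2: 2*2 = 4
  v=3: 3*2 = 6
  v=4: 4*2 = 8
Therefore result = [0, 2, 4, 6, 8].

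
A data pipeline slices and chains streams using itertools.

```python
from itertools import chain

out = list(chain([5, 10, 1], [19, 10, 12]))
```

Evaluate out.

Step 1: chain() concatenates iterables: [5, 10, 1] + [19, 10, 12].
Therefore out = [5, 10, 1, 19, 10, 12].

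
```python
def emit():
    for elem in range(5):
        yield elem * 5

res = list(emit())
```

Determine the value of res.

Step 1: For each elem in range(5), yield elem * 5:
  elem=0: yield 0 * 5 = 0
  elem=1: yield 1 * 5 = 5
  elem=2: yield 2 * 5 = 10
  elem=3: yield 3 * 5 = 15
  elem=4: yield 4 * 5 = 20
Therefore res = [0, 5, 10, 15, 20].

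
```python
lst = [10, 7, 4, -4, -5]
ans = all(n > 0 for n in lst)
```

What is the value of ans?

Step 1: Check n > 0 for each element in [10, 7, 4, -4, -5]:
  10 > 0: True
  7 > 0: True
  4 > 0: True
  -4 > 0: False
  -5 > 0: False
Step 2: all() returns False.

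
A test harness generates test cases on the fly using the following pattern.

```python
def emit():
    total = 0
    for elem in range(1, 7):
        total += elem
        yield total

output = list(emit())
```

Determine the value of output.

Step 1: Generator accumulates running sum:
  elem=1: total = 1, yield 1
  elem=2: total = 3, yield 3
  elem=3: total = 6, yield 6
  elem=4: total = 10, yield 10
  elem=5: total = 15, yield 15
  elem=6: total = 21, yield 21
Therefore output = [1, 3, 6, 10, 15, 21].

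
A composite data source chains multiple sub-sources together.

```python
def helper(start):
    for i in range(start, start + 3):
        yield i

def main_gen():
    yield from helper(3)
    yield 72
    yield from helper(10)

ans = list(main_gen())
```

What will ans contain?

Step 1: main_gen() delegates to helper(3):
  yield 3
  yield 4
  yield 5
Step 2: yield 72
Step 3: Delegates to helper(10):
  yield 10
  yield 11
  yield 12
Therefore ans = [3, 4, 5, 72, 10, 11, 12].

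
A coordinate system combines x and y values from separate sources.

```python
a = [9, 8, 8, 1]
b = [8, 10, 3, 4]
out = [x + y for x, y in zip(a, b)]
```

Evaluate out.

Step 1: Add corresponding elements:
  9 + 8 = 17
  8 + 10 = 18
  8 + 3 = 11
  1 + 4 = 5
Therefore out = [17, 18, 11, 5].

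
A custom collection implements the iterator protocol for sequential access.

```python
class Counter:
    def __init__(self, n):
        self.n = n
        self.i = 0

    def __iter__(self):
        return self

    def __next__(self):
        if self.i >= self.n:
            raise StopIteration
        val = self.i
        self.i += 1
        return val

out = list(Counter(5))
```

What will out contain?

Step 1: Counter(5) creates an iterator counting 0 to 4.
Step 2: list() consumes all values: [0, 1, 2, 3, 4].
Therefore out = [0, 1, 2, 3, 4].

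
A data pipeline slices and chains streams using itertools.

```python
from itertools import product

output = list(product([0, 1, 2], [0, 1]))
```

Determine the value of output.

Step 1: product([0, 1, 2], [0, 1]) gives all pairs:
  (0, 0)
  (0, 1)
  (1, 0)
  (1, 1)
  (2, 0)
  (2, 1)
Therefore output = [(0, 0), (0, 1), (1, 0), (1, 1), (2, 0), (2, 1)].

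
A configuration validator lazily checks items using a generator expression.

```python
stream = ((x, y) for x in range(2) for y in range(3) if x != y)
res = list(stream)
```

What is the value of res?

Step 1: Nested generator over range(2) x range(3) where x != y:
  (0, 0): excluded (x == y)
  (0, 1): included
  (0, 2): included
  (1, 0): included
  (1, 1): excluded (x == y)
  (1, 2): included
Therefore res = [(0, 1), (0, 2), (1, 0), (1, 2)].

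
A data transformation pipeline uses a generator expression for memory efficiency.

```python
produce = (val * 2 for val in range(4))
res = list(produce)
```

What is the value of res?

Step 1: For each val in range(4), compute val*2:
  val=0: 0*2 = 0
  val=1: 1*2 = 2
  val=2: 2*2 = 4
  val=3: 3*2 = 6
Therefore res = [0, 2, 4, 6].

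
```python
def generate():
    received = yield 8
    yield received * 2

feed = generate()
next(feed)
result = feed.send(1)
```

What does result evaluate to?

Step 1: next(feed) advances to first yield, producing 8.
Step 2: send(1) resumes, received = 1.
Step 3: yield received * 2 = 1 * 2 = 2.
Therefore result = 2.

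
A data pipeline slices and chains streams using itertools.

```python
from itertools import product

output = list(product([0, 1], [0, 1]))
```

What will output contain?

Step 1: product([0, 1], [0, 1]) gives all pairs:
  (0, 0)
  (0, 1)
  (1, 0)
  (1, 1)
Therefore output = [(0, 0), (0, 1), (1, 0), (1, 1)].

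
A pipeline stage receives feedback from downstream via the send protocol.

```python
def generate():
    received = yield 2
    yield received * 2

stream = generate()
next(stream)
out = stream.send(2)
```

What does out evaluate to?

Step 1: next(stream) advances to first yield, producing 2.
Step 2: send(2) resumes, received = 2.
Step 3: yield received * 2 = 2 * 2 = 4.
Therefore out = 4.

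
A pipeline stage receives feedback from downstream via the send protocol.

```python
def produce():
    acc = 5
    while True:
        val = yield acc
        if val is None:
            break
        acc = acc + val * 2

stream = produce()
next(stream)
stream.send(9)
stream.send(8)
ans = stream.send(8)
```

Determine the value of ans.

Step 1: next() -> yield acc=5.
Step 2: send(9) -> val=9, acc = 5 + 9*2 = 23, yield 23.
Step 3: send(8) -> val=8, acc = 23 + 8*2 = 39, yield 39.
Step 4: send(8) -> val=8, acc = 39 + 8*2 = 55, yield 55.
Therefore ans = 55.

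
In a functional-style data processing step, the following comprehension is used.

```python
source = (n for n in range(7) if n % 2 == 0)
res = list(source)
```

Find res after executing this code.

Step 1: Filter range(7) keeping only even values:
  n=0: even, included
  n=1: odd, excluded
  n=2: even, included
  n=3: odd, excluded
  n=4: even, included
  n=5: odd, excluded
  n=6: even, included
Therefore res = [0, 2, 4, 6].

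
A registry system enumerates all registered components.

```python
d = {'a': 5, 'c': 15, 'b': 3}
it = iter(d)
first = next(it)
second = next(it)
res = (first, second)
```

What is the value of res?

Step 1: iter(d) iterates over keys: ['a', 'c', 'b'].
Step 2: first = next(it) = 'a', second = next(it) = 'c'.
Therefore res = ('a', 'c').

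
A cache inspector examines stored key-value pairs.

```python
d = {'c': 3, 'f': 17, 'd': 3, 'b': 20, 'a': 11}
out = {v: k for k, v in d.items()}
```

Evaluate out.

Step 1: Invert dict (swap keys and values):
  'c': 3 -> 3: 'c'
  'f': 17 -> 17: 'f'
  'd': 3 -> 3: 'd'
  'b': 20 -> 20: 'b'
  'a': 11 -> 11: 'a'
Therefore out = {3: 'd', 17: 'f', 20: 'b', 11: 'a'}.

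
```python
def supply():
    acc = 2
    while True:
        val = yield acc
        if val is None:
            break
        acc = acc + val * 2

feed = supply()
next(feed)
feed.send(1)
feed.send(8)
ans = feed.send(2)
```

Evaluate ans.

Step 1: next() -> yield acc=2.
Step 2: send(1) -> val=1, acc = 2 + 1*2 = 4, yield 4.
Step 3: send(8) -> val=8, acc = 4 + 8*2 = 20, yield 20.
Step 4: send(2) -> val=2, acc = 20 + 2*2 = 24, yield 24.
Therefore ans = 24.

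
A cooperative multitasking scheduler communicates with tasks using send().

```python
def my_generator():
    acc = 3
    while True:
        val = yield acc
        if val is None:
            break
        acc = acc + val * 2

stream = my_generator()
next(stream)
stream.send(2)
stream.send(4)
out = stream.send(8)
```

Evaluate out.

Step 1: next() -> yield acc=3.
Step 2: send(2) -> val=2, acc = 3 + 2*2 = 7, yield 7.
Step 3: send(4) -> val=4, acc = 7 + 4*2 = 15, yield 15.
Step 4: send(8) -> val=8, acc = 15 + 8*2 = 31, yield 31.
Therefore out = 31.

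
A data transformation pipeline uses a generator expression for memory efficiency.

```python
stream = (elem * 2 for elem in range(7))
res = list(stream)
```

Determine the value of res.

Step 1: For each elem in range(7), compute elem*2:
  elem=0: 0*2 = 0
  elem=1: 1*2 = 2
  elem=2: 2*2 = 4
  elem=3: 3*2 = 6
  elem=4: 4*2 = 8
  elem=5: 5*2 = 10
  elem=6: 6*2 = 12
Therefore res = [0, 2, 4, 6, 8, 10, 12].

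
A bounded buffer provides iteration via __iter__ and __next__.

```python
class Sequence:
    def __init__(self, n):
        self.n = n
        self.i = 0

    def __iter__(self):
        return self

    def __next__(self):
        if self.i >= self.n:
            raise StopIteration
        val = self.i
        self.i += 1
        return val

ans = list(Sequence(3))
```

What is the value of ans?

Step 1: Sequence(3) creates an iterator counting 0 to 2.
Step 2: list() consumes all values: [0, 1, 2].
Therefore ans = [0, 1, 2].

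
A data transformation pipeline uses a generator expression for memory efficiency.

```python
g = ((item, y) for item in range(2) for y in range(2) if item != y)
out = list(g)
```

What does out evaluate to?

Step 1: Nested generator over range(2) x range(2) where item != y:
  (0, 0): excluded (item == y)
  (0, 1): included
  (1, 0): included
  (1, 1): excluded (item == y)
Therefore out = [(0, 1), (1, 0)].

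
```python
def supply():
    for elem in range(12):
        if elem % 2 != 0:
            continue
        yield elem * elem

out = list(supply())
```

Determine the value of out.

Step 1: Only yield elem**2 when elem is divisible by 2:
  elem=0: 0 % 2 == 0, yield 0**2 = 0
  elem=2: 2 % 2 == 0, yield 2**2 = 4
  elem=4: 4 % 2 == 0, yield 4**2 = 16
  elem=6: 6 % 2 == 0, yield 6**2 = 36
  elem=8: 8 % 2 == 0, yield 8**2 = 64
  elem=10: 10 % 2 == 0, yield 10**2 = 100
Therefore out = [0, 4, 16, 36, 64, 100].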